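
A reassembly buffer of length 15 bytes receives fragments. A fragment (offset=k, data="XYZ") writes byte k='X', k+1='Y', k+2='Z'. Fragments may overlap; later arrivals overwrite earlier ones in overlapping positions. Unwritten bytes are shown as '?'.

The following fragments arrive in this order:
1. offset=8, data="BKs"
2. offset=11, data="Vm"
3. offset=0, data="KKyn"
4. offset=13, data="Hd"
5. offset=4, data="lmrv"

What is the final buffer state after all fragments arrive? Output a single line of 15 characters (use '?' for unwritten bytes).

Fragment 1: offset=8 data="BKs" -> buffer=????????BKs????
Fragment 2: offset=11 data="Vm" -> buffer=????????BKsVm??
Fragment 3: offset=0 data="KKyn" -> buffer=KKyn????BKsVm??
Fragment 4: offset=13 data="Hd" -> buffer=KKyn????BKsVmHd
Fragment 5: offset=4 data="lmrv" -> buffer=KKynlmrvBKsVmHd

Answer: KKynlmrvBKsVmHd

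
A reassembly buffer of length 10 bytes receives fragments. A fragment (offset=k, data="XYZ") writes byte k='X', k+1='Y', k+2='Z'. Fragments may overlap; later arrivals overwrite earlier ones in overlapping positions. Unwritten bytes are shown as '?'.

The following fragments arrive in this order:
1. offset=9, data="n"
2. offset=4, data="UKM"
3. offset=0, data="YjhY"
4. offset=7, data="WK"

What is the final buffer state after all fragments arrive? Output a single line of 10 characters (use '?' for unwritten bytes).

Fragment 1: offset=9 data="n" -> buffer=?????????n
Fragment 2: offset=4 data="UKM" -> buffer=????UKM??n
Fragment 3: offset=0 data="YjhY" -> buffer=YjhYUKM??n
Fragment 4: offset=7 data="WK" -> buffer=YjhYUKMWKn

Answer: YjhYUKMWKn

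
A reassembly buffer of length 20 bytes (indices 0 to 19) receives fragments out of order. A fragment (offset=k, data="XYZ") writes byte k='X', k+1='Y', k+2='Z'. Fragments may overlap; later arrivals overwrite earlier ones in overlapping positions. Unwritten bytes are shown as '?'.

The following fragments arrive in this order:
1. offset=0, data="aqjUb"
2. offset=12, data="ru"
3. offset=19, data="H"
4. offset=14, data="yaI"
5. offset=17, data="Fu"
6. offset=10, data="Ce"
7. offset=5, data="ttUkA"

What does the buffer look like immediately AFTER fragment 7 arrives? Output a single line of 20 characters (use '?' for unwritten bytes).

Answer: aqjUbttUkACeruyaIFuH

Derivation:
Fragment 1: offset=0 data="aqjUb" -> buffer=aqjUb???????????????
Fragment 2: offset=12 data="ru" -> buffer=aqjUb???????ru??????
Fragment 3: offset=19 data="H" -> buffer=aqjUb???????ru?????H
Fragment 4: offset=14 data="yaI" -> buffer=aqjUb???????ruyaI??H
Fragment 5: offset=17 data="Fu" -> buffer=aqjUb???????ruyaIFuH
Fragment 6: offset=10 data="Ce" -> buffer=aqjUb?????CeruyaIFuH
Fragment 7: offset=5 data="ttUkA" -> buffer=aqjUbttUkACeruyaIFuH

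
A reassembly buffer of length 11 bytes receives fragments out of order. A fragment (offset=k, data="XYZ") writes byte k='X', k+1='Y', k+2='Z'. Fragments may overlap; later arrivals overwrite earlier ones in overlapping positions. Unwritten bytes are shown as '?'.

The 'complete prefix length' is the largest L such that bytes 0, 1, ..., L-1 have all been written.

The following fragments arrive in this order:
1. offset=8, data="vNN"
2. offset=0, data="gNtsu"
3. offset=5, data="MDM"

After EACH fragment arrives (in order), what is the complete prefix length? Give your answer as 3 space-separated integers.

Answer: 0 5 11

Derivation:
Fragment 1: offset=8 data="vNN" -> buffer=????????vNN -> prefix_len=0
Fragment 2: offset=0 data="gNtsu" -> buffer=gNtsu???vNN -> prefix_len=5
Fragment 3: offset=5 data="MDM" -> buffer=gNtsuMDMvNN -> prefix_len=11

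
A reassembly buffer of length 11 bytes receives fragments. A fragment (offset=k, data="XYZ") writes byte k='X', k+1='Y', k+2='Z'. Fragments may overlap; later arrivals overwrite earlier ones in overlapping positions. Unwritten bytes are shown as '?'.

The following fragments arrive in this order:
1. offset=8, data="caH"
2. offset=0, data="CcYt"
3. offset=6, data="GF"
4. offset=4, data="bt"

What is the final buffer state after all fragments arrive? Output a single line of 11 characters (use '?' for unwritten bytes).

Fragment 1: offset=8 data="caH" -> buffer=????????caH
Fragment 2: offset=0 data="CcYt" -> buffer=CcYt????caH
Fragment 3: offset=6 data="GF" -> buffer=CcYt??GFcaH
Fragment 4: offset=4 data="bt" -> buffer=CcYtbtGFcaH

Answer: CcYtbtGFcaH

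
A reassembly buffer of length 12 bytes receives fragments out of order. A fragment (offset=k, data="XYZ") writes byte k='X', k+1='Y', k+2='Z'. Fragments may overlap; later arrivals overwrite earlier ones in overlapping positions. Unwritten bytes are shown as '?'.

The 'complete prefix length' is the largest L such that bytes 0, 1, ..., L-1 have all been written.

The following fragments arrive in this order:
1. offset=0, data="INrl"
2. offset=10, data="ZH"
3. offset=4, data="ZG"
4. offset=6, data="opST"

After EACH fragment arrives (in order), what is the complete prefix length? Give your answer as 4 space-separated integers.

Fragment 1: offset=0 data="INrl" -> buffer=INrl???????? -> prefix_len=4
Fragment 2: offset=10 data="ZH" -> buffer=INrl??????ZH -> prefix_len=4
Fragment 3: offset=4 data="ZG" -> buffer=INrlZG????ZH -> prefix_len=6
Fragment 4: offset=6 data="opST" -> buffer=INrlZGopSTZH -> prefix_len=12

Answer: 4 4 6 12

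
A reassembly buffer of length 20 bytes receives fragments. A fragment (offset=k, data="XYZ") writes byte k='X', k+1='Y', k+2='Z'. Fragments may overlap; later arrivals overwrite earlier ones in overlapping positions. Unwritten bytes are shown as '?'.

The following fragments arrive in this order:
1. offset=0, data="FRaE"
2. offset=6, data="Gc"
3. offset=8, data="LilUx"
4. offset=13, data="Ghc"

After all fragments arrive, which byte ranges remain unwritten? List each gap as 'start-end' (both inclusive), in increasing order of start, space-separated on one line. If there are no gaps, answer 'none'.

Answer: 4-5 16-19

Derivation:
Fragment 1: offset=0 len=4
Fragment 2: offset=6 len=2
Fragment 3: offset=8 len=5
Fragment 4: offset=13 len=3
Gaps: 4-5 16-19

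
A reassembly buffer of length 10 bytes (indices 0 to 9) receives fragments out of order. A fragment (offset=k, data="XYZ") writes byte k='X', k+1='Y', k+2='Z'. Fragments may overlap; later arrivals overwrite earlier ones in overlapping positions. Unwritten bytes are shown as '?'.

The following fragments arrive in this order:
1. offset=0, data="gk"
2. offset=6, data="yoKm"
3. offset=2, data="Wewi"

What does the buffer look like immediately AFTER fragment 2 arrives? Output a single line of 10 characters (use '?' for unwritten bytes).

Fragment 1: offset=0 data="gk" -> buffer=gk????????
Fragment 2: offset=6 data="yoKm" -> buffer=gk????yoKm

Answer: gk????yoKm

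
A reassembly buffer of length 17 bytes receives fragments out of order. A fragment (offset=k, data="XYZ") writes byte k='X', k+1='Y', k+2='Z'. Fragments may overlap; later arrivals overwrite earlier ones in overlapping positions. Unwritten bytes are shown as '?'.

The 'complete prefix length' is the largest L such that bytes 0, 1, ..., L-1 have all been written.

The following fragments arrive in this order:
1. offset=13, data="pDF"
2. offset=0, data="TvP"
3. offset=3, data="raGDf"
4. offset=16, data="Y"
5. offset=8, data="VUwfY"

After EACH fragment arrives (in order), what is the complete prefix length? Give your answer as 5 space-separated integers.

Fragment 1: offset=13 data="pDF" -> buffer=?????????????pDF? -> prefix_len=0
Fragment 2: offset=0 data="TvP" -> buffer=TvP??????????pDF? -> prefix_len=3
Fragment 3: offset=3 data="raGDf" -> buffer=TvPraGDf?????pDF? -> prefix_len=8
Fragment 4: offset=16 data="Y" -> buffer=TvPraGDf?????pDFY -> prefix_len=8
Fragment 5: offset=8 data="VUwfY" -> buffer=TvPraGDfVUwfYpDFY -> prefix_len=17

Answer: 0 3 8 8 17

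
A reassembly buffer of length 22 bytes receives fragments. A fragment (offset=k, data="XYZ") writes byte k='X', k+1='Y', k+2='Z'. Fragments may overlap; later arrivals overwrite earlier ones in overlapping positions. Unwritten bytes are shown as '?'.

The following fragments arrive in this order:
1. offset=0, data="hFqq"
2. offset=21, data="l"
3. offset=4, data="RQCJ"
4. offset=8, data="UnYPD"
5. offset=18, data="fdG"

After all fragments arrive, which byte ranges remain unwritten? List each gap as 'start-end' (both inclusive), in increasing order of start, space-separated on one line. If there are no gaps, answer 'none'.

Answer: 13-17

Derivation:
Fragment 1: offset=0 len=4
Fragment 2: offset=21 len=1
Fragment 3: offset=4 len=4
Fragment 4: offset=8 len=5
Fragment 5: offset=18 len=3
Gaps: 13-17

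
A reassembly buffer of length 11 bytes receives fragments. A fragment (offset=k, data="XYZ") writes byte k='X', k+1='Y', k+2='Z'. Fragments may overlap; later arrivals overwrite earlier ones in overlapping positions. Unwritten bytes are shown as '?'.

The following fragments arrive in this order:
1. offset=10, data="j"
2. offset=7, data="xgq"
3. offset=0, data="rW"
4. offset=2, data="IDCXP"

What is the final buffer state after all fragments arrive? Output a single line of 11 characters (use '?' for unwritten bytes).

Answer: rWIDCXPxgqj

Derivation:
Fragment 1: offset=10 data="j" -> buffer=??????????j
Fragment 2: offset=7 data="xgq" -> buffer=???????xgqj
Fragment 3: offset=0 data="rW" -> buffer=rW?????xgqj
Fragment 4: offset=2 data="IDCXP" -> buffer=rWIDCXPxgqj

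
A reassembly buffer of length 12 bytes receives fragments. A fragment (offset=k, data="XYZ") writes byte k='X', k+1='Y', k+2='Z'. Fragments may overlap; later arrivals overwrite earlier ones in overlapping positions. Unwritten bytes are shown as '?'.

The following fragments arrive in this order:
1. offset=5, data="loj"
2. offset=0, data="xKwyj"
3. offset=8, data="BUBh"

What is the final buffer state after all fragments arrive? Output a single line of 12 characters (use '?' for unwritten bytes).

Fragment 1: offset=5 data="loj" -> buffer=?????loj????
Fragment 2: offset=0 data="xKwyj" -> buffer=xKwyjloj????
Fragment 3: offset=8 data="BUBh" -> buffer=xKwyjlojBUBh

Answer: xKwyjlojBUBh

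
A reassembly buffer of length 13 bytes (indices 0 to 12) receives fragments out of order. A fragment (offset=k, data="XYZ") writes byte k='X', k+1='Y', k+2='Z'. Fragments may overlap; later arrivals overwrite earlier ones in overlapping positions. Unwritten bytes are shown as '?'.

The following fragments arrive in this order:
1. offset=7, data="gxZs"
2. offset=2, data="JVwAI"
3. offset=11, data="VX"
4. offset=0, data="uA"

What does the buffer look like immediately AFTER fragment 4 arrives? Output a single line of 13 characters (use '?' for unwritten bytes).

Answer: uAJVwAIgxZsVX

Derivation:
Fragment 1: offset=7 data="gxZs" -> buffer=???????gxZs??
Fragment 2: offset=2 data="JVwAI" -> buffer=??JVwAIgxZs??
Fragment 3: offset=11 data="VX" -> buffer=??JVwAIgxZsVX
Fragment 4: offset=0 data="uA" -> buffer=uAJVwAIgxZsVX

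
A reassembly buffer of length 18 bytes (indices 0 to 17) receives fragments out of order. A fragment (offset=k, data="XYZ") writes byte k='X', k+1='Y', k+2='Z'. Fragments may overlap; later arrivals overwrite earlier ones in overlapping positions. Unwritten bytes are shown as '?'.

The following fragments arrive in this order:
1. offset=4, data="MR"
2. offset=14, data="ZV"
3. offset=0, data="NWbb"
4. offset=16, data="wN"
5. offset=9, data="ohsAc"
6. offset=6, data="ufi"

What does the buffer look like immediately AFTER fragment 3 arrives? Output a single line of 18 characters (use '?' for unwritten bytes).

Answer: NWbbMR????????ZV??

Derivation:
Fragment 1: offset=4 data="MR" -> buffer=????MR????????????
Fragment 2: offset=14 data="ZV" -> buffer=????MR????????ZV??
Fragment 3: offset=0 data="NWbb" -> buffer=NWbbMR????????ZV??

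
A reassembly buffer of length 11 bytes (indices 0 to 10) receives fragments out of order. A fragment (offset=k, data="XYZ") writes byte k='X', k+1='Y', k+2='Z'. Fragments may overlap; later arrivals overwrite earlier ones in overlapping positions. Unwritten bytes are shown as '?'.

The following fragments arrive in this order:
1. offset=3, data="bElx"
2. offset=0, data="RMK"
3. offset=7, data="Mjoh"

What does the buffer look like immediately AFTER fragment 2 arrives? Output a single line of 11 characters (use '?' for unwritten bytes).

Fragment 1: offset=3 data="bElx" -> buffer=???bElx????
Fragment 2: offset=0 data="RMK" -> buffer=RMKbElx????

Answer: RMKbElx????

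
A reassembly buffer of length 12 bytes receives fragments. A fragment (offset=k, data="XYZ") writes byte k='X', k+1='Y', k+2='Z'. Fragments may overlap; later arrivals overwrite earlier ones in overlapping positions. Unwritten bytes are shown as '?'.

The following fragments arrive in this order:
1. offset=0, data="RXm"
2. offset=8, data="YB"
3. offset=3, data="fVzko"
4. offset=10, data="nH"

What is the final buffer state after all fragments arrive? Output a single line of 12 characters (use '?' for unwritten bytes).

Fragment 1: offset=0 data="RXm" -> buffer=RXm?????????
Fragment 2: offset=8 data="YB" -> buffer=RXm?????YB??
Fragment 3: offset=3 data="fVzko" -> buffer=RXmfVzkoYB??
Fragment 4: offset=10 data="nH" -> buffer=RXmfVzkoYBnH

Answer: RXmfVzkoYBnH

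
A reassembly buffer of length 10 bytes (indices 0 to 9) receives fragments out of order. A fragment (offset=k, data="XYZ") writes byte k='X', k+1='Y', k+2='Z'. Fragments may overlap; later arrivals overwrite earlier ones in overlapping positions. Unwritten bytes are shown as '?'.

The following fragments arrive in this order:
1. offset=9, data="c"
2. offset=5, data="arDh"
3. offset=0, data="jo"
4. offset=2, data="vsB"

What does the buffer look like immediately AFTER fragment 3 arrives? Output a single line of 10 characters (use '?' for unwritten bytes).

Answer: jo???arDhc

Derivation:
Fragment 1: offset=9 data="c" -> buffer=?????????c
Fragment 2: offset=5 data="arDh" -> buffer=?????arDhc
Fragment 3: offset=0 data="jo" -> buffer=jo???arDhc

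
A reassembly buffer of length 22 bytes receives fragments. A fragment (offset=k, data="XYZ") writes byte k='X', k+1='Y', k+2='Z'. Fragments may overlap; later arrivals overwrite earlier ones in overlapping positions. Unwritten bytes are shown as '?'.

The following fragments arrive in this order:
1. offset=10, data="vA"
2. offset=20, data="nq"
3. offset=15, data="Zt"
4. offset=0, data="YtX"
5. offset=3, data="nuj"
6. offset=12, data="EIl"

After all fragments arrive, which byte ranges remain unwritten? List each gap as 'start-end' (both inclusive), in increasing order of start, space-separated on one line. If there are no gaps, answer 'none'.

Fragment 1: offset=10 len=2
Fragment 2: offset=20 len=2
Fragment 3: offset=15 len=2
Fragment 4: offset=0 len=3
Fragment 5: offset=3 len=3
Fragment 6: offset=12 len=3
Gaps: 6-9 17-19

Answer: 6-9 17-19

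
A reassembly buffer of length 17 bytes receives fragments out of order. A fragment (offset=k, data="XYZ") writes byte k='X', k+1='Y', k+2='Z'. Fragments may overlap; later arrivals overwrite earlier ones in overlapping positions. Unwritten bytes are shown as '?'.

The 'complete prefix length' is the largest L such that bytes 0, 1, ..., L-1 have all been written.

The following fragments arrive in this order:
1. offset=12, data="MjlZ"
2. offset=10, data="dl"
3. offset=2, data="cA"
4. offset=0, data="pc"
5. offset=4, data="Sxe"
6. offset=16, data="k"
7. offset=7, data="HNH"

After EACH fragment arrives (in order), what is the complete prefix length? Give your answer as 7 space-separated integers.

Answer: 0 0 0 4 7 7 17

Derivation:
Fragment 1: offset=12 data="MjlZ" -> buffer=????????????MjlZ? -> prefix_len=0
Fragment 2: offset=10 data="dl" -> buffer=??????????dlMjlZ? -> prefix_len=0
Fragment 3: offset=2 data="cA" -> buffer=??cA??????dlMjlZ? -> prefix_len=0
Fragment 4: offset=0 data="pc" -> buffer=pccA??????dlMjlZ? -> prefix_len=4
Fragment 5: offset=4 data="Sxe" -> buffer=pccASxe???dlMjlZ? -> prefix_len=7
Fragment 6: offset=16 data="k" -> buffer=pccASxe???dlMjlZk -> prefix_len=7
Fragment 7: offset=7 data="HNH" -> buffer=pccASxeHNHdlMjlZk -> prefix_len=17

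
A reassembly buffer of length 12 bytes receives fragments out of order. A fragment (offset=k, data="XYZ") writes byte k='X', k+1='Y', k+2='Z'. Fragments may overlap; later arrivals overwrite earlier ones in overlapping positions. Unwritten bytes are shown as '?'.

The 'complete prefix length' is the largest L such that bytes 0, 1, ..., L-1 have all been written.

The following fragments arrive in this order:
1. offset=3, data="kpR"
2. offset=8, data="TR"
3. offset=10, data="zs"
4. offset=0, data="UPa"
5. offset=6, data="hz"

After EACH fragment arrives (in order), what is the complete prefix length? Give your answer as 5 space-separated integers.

Fragment 1: offset=3 data="kpR" -> buffer=???kpR?????? -> prefix_len=0
Fragment 2: offset=8 data="TR" -> buffer=???kpR??TR?? -> prefix_len=0
Fragment 3: offset=10 data="zs" -> buffer=???kpR??TRzs -> prefix_len=0
Fragment 4: offset=0 data="UPa" -> buffer=UPakpR??TRzs -> prefix_len=6
Fragment 5: offset=6 data="hz" -> buffer=UPakpRhzTRzs -> prefix_len=12

Answer: 0 0 0 6 12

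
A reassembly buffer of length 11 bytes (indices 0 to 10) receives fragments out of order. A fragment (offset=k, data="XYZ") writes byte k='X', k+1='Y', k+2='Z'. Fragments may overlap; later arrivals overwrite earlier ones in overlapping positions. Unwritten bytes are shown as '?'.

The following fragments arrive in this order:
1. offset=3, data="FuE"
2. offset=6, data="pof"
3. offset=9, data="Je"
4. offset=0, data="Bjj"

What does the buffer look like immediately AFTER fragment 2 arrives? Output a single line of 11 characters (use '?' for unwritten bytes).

Fragment 1: offset=3 data="FuE" -> buffer=???FuE?????
Fragment 2: offset=6 data="pof" -> buffer=???FuEpof??

Answer: ???FuEpof??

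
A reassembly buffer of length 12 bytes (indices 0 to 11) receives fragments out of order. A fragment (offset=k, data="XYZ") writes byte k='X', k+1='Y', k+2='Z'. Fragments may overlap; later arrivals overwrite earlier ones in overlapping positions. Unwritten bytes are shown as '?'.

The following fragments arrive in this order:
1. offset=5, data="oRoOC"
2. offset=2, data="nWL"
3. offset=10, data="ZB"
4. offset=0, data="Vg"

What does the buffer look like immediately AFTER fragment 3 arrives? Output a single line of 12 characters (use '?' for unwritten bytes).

Fragment 1: offset=5 data="oRoOC" -> buffer=?????oRoOC??
Fragment 2: offset=2 data="nWL" -> buffer=??nWLoRoOC??
Fragment 3: offset=10 data="ZB" -> buffer=??nWLoRoOCZB

Answer: ??nWLoRoOCZB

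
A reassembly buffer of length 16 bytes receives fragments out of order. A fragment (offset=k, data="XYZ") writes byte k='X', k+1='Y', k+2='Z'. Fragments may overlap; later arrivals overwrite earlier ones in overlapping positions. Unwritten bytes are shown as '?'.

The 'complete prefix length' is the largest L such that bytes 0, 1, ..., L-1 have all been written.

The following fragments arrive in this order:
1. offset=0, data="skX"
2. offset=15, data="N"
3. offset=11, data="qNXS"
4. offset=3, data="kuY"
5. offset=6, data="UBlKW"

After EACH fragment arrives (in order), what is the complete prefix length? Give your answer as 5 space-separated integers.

Answer: 3 3 3 6 16

Derivation:
Fragment 1: offset=0 data="skX" -> buffer=skX????????????? -> prefix_len=3
Fragment 2: offset=15 data="N" -> buffer=skX????????????N -> prefix_len=3
Fragment 3: offset=11 data="qNXS" -> buffer=skX????????qNXSN -> prefix_len=3
Fragment 4: offset=3 data="kuY" -> buffer=skXkuY?????qNXSN -> prefix_len=6
Fragment 5: offset=6 data="UBlKW" -> buffer=skXkuYUBlKWqNXSN -> prefix_len=16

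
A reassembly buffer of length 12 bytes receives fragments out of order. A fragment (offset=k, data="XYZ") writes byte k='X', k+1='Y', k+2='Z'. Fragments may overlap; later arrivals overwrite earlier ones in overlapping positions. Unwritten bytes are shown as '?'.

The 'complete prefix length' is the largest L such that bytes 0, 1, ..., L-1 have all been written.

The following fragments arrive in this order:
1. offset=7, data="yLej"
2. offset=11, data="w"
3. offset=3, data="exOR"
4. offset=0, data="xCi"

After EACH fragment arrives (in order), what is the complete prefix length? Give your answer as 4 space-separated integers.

Answer: 0 0 0 12

Derivation:
Fragment 1: offset=7 data="yLej" -> buffer=???????yLej? -> prefix_len=0
Fragment 2: offset=11 data="w" -> buffer=???????yLejw -> prefix_len=0
Fragment 3: offset=3 data="exOR" -> buffer=???exORyLejw -> prefix_len=0
Fragment 4: offset=0 data="xCi" -> buffer=xCiexORyLejw -> prefix_len=12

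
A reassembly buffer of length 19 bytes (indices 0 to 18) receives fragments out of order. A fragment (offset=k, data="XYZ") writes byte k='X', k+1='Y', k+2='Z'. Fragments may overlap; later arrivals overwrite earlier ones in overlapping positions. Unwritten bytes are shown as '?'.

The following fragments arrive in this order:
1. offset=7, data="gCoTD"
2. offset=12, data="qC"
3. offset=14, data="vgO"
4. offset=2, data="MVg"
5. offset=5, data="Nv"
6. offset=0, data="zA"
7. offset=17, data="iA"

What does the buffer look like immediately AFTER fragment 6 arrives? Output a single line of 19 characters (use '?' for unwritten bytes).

Fragment 1: offset=7 data="gCoTD" -> buffer=???????gCoTD???????
Fragment 2: offset=12 data="qC" -> buffer=???????gCoTDqC?????
Fragment 3: offset=14 data="vgO" -> buffer=???????gCoTDqCvgO??
Fragment 4: offset=2 data="MVg" -> buffer=??MVg??gCoTDqCvgO??
Fragment 5: offset=5 data="Nv" -> buffer=??MVgNvgCoTDqCvgO??
Fragment 6: offset=0 data="zA" -> buffer=zAMVgNvgCoTDqCvgO??

Answer: zAMVgNvgCoTDqCvgO??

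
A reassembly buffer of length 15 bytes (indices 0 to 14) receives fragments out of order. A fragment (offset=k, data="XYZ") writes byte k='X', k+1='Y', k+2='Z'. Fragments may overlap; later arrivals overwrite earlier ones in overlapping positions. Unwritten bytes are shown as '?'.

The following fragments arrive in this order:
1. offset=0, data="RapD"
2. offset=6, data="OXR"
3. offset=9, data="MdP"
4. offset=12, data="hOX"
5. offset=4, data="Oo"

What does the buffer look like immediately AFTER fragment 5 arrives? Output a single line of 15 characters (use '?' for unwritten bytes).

Answer: RapDOoOXRMdPhOX

Derivation:
Fragment 1: offset=0 data="RapD" -> buffer=RapD???????????
Fragment 2: offset=6 data="OXR" -> buffer=RapD??OXR??????
Fragment 3: offset=9 data="MdP" -> buffer=RapD??OXRMdP???
Fragment 4: offset=12 data="hOX" -> buffer=RapD??OXRMdPhOX
Fragment 5: offset=4 data="Oo" -> buffer=RapDOoOXRMdPhOX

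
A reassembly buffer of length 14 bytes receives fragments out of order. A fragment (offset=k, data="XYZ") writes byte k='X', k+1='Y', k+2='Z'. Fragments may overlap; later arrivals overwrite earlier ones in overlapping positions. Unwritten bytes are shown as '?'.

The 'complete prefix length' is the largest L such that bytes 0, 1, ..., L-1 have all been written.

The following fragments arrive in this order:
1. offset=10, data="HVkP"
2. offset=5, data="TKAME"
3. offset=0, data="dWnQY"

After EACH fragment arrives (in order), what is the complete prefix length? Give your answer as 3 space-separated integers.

Fragment 1: offset=10 data="HVkP" -> buffer=??????????HVkP -> prefix_len=0
Fragment 2: offset=5 data="TKAME" -> buffer=?????TKAMEHVkP -> prefix_len=0
Fragment 3: offset=0 data="dWnQY" -> buffer=dWnQYTKAMEHVkP -> prefix_len=14

Answer: 0 0 14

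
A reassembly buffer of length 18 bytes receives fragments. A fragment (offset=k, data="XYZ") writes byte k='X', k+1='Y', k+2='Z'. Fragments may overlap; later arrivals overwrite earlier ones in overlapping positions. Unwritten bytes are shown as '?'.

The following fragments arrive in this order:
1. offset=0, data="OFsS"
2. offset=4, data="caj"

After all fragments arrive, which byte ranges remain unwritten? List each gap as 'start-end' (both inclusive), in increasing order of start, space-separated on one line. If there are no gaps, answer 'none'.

Fragment 1: offset=0 len=4
Fragment 2: offset=4 len=3
Gaps: 7-17

Answer: 7-17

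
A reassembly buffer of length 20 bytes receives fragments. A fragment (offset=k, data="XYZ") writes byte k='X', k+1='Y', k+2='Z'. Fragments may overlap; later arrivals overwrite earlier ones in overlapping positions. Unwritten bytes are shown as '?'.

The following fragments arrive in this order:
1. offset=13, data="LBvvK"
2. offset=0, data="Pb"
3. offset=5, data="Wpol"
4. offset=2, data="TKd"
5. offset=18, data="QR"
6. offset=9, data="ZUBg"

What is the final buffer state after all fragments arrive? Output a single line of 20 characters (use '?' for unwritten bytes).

Fragment 1: offset=13 data="LBvvK" -> buffer=?????????????LBvvK??
Fragment 2: offset=0 data="Pb" -> buffer=Pb???????????LBvvK??
Fragment 3: offset=5 data="Wpol" -> buffer=Pb???Wpol????LBvvK??
Fragment 4: offset=2 data="TKd" -> buffer=PbTKdWpol????LBvvK??
Fragment 5: offset=18 data="QR" -> buffer=PbTKdWpol????LBvvKQR
Fragment 6: offset=9 data="ZUBg" -> buffer=PbTKdWpolZUBgLBvvKQR

Answer: PbTKdWpolZUBgLBvvKQR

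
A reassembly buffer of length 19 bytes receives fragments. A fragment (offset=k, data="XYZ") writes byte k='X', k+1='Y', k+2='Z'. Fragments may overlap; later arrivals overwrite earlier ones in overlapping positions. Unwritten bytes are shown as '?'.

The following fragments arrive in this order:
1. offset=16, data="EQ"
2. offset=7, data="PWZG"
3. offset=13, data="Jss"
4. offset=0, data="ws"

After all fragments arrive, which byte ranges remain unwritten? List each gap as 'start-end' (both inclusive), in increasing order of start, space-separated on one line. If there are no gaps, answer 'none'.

Fragment 1: offset=16 len=2
Fragment 2: offset=7 len=4
Fragment 3: offset=13 len=3
Fragment 4: offset=0 len=2
Gaps: 2-6 11-12 18-18

Answer: 2-6 11-12 18-18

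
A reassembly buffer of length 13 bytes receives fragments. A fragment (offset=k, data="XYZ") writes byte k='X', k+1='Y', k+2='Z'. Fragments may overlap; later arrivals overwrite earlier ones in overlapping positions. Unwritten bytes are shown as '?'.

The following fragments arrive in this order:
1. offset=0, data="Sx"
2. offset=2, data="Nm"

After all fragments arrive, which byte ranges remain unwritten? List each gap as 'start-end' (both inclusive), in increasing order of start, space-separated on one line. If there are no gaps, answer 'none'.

Answer: 4-12

Derivation:
Fragment 1: offset=0 len=2
Fragment 2: offset=2 len=2
Gaps: 4-12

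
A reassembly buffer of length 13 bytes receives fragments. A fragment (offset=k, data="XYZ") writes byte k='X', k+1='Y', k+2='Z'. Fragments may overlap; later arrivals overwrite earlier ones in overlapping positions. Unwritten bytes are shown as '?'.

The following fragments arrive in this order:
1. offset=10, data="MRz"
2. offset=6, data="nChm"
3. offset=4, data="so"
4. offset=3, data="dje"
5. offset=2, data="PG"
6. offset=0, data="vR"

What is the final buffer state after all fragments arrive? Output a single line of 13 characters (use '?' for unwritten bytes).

Answer: vRPGjenChmMRz

Derivation:
Fragment 1: offset=10 data="MRz" -> buffer=??????????MRz
Fragment 2: offset=6 data="nChm" -> buffer=??????nChmMRz
Fragment 3: offset=4 data="so" -> buffer=????sonChmMRz
Fragment 4: offset=3 data="dje" -> buffer=???djenChmMRz
Fragment 5: offset=2 data="PG" -> buffer=??PGjenChmMRz
Fragment 6: offset=0 data="vR" -> buffer=vRPGjenChmMRz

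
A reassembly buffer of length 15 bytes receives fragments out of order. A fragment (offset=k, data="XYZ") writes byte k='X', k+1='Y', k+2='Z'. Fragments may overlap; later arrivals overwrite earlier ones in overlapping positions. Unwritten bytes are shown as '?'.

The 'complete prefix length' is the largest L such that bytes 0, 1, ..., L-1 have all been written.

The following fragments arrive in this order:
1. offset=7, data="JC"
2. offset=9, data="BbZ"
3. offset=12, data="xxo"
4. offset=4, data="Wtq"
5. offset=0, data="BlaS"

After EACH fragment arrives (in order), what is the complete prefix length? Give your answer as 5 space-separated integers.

Fragment 1: offset=7 data="JC" -> buffer=???????JC?????? -> prefix_len=0
Fragment 2: offset=9 data="BbZ" -> buffer=???????JCBbZ??? -> prefix_len=0
Fragment 3: offset=12 data="xxo" -> buffer=???????JCBbZxxo -> prefix_len=0
Fragment 4: offset=4 data="Wtq" -> buffer=????WtqJCBbZxxo -> prefix_len=0
Fragment 5: offset=0 data="BlaS" -> buffer=BlaSWtqJCBbZxxo -> prefix_len=15

Answer: 0 0 0 0 15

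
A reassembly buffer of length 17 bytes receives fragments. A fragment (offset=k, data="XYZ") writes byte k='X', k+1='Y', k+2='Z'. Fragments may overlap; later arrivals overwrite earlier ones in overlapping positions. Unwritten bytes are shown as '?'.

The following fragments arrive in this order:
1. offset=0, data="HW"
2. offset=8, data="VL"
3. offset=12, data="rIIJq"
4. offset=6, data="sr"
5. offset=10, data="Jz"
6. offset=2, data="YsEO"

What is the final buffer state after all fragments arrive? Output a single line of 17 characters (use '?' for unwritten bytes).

Answer: HWYsEOsrVLJzrIIJq

Derivation:
Fragment 1: offset=0 data="HW" -> buffer=HW???????????????
Fragment 2: offset=8 data="VL" -> buffer=HW??????VL???????
Fragment 3: offset=12 data="rIIJq" -> buffer=HW??????VL??rIIJq
Fragment 4: offset=6 data="sr" -> buffer=HW????srVL??rIIJq
Fragment 5: offset=10 data="Jz" -> buffer=HW????srVLJzrIIJq
Fragment 6: offset=2 data="YsEO" -> buffer=HWYsEOsrVLJzrIIJq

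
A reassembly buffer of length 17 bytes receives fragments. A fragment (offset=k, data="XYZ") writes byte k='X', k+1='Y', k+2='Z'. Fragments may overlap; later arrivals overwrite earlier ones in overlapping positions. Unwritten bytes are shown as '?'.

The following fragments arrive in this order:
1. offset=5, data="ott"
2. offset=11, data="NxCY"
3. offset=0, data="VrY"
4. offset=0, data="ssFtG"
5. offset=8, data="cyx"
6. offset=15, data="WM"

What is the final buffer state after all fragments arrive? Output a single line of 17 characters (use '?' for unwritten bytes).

Fragment 1: offset=5 data="ott" -> buffer=?????ott?????????
Fragment 2: offset=11 data="NxCY" -> buffer=?????ott???NxCY??
Fragment 3: offset=0 data="VrY" -> buffer=VrY??ott???NxCY??
Fragment 4: offset=0 data="ssFtG" -> buffer=ssFtGott???NxCY??
Fragment 5: offset=8 data="cyx" -> buffer=ssFtGottcyxNxCY??
Fragment 6: offset=15 data="WM" -> buffer=ssFtGottcyxNxCYWM

Answer: ssFtGottcyxNxCYWM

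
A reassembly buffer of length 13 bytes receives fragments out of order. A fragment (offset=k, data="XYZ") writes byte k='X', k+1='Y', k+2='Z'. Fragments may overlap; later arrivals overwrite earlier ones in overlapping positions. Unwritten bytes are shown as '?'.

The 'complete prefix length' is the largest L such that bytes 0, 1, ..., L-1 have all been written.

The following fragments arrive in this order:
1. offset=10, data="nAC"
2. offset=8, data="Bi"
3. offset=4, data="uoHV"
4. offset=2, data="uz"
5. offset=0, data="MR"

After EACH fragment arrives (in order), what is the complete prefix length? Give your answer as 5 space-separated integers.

Answer: 0 0 0 0 13

Derivation:
Fragment 1: offset=10 data="nAC" -> buffer=??????????nAC -> prefix_len=0
Fragment 2: offset=8 data="Bi" -> buffer=????????BinAC -> prefix_len=0
Fragment 3: offset=4 data="uoHV" -> buffer=????uoHVBinAC -> prefix_len=0
Fragment 4: offset=2 data="uz" -> buffer=??uzuoHVBinAC -> prefix_len=0
Fragment 5: offset=0 data="MR" -> buffer=MRuzuoHVBinAC -> prefix_len=13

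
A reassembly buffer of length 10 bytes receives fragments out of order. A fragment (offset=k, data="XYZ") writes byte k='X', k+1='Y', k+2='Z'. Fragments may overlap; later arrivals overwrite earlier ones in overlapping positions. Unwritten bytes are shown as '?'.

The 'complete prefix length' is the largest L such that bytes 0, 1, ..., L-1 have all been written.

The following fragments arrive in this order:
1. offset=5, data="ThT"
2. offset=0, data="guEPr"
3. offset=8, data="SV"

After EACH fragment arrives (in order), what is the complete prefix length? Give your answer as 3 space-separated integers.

Answer: 0 8 10

Derivation:
Fragment 1: offset=5 data="ThT" -> buffer=?????ThT?? -> prefix_len=0
Fragment 2: offset=0 data="guEPr" -> buffer=guEPrThT?? -> prefix_len=8
Fragment 3: offset=8 data="SV" -> buffer=guEPrThTSV -> prefix_len=10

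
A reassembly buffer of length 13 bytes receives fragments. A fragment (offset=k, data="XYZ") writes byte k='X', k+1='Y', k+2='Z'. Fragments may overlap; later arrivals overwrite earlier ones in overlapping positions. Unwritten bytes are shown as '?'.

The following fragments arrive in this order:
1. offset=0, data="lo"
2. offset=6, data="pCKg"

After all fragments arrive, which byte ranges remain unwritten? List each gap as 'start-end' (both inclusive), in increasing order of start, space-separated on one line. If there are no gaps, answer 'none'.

Fragment 1: offset=0 len=2
Fragment 2: offset=6 len=4
Gaps: 2-5 10-12

Answer: 2-5 10-12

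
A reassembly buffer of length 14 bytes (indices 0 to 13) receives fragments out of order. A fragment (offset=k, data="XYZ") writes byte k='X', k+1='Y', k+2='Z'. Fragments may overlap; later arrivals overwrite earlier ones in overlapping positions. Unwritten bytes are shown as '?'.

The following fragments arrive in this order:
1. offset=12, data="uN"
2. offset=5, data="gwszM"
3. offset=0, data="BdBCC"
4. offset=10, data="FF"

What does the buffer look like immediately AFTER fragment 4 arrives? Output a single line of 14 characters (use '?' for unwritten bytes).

Answer: BdBCCgwszMFFuN

Derivation:
Fragment 1: offset=12 data="uN" -> buffer=????????????uN
Fragment 2: offset=5 data="gwszM" -> buffer=?????gwszM??uN
Fragment 3: offset=0 data="BdBCC" -> buffer=BdBCCgwszM??uN
Fragment 4: offset=10 data="FF" -> buffer=BdBCCgwszMFFuN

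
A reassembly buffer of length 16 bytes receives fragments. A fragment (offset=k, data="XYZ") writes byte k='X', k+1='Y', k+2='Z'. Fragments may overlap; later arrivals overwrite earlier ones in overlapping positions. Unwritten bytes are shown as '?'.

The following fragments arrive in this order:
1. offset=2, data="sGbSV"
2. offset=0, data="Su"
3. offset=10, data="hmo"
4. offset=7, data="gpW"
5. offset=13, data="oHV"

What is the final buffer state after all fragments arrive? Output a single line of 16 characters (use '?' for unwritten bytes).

Fragment 1: offset=2 data="sGbSV" -> buffer=??sGbSV?????????
Fragment 2: offset=0 data="Su" -> buffer=SusGbSV?????????
Fragment 3: offset=10 data="hmo" -> buffer=SusGbSV???hmo???
Fragment 4: offset=7 data="gpW" -> buffer=SusGbSVgpWhmo???
Fragment 5: offset=13 data="oHV" -> buffer=SusGbSVgpWhmooHV

Answer: SusGbSVgpWhmooHV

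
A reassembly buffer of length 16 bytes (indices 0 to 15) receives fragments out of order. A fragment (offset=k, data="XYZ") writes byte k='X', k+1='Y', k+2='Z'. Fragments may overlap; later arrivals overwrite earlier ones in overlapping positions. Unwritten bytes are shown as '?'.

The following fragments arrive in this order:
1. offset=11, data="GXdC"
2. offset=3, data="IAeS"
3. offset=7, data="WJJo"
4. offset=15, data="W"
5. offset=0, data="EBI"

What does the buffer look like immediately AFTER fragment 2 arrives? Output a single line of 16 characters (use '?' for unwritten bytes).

Answer: ???IAeS????GXdC?

Derivation:
Fragment 1: offset=11 data="GXdC" -> buffer=???????????GXdC?
Fragment 2: offset=3 data="IAeS" -> buffer=???IAeS????GXdC?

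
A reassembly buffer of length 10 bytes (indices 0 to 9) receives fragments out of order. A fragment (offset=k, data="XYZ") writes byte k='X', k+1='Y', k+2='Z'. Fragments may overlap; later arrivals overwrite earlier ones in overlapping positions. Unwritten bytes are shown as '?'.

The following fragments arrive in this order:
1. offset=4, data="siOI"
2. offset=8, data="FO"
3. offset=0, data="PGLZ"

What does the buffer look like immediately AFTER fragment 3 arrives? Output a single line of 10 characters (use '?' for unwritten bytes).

Answer: PGLZsiOIFO

Derivation:
Fragment 1: offset=4 data="siOI" -> buffer=????siOI??
Fragment 2: offset=8 data="FO" -> buffer=????siOIFO
Fragment 3: offset=0 data="PGLZ" -> buffer=PGLZsiOIFO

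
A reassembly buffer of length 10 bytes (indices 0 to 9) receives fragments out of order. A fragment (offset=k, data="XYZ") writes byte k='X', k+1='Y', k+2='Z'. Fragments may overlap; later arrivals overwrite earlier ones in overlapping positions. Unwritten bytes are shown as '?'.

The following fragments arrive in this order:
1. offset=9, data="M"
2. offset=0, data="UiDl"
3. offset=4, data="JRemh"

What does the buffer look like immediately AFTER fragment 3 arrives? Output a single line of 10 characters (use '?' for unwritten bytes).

Fragment 1: offset=9 data="M" -> buffer=?????????M
Fragment 2: offset=0 data="UiDl" -> buffer=UiDl?????M
Fragment 3: offset=4 data="JRemh" -> buffer=UiDlJRemhM

Answer: UiDlJRemhM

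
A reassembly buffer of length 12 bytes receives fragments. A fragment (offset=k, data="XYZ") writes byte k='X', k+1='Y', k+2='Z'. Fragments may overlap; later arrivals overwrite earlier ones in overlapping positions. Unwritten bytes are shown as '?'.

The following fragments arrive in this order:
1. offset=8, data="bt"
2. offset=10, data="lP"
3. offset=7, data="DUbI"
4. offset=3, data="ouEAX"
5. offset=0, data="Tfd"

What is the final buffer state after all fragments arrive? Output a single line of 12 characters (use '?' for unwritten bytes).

Answer: TfdouEAXUbIP

Derivation:
Fragment 1: offset=8 data="bt" -> buffer=????????bt??
Fragment 2: offset=10 data="lP" -> buffer=????????btlP
Fragment 3: offset=7 data="DUbI" -> buffer=???????DUbIP
Fragment 4: offset=3 data="ouEAX" -> buffer=???ouEAXUbIP
Fragment 5: offset=0 data="Tfd" -> buffer=TfdouEAXUbIP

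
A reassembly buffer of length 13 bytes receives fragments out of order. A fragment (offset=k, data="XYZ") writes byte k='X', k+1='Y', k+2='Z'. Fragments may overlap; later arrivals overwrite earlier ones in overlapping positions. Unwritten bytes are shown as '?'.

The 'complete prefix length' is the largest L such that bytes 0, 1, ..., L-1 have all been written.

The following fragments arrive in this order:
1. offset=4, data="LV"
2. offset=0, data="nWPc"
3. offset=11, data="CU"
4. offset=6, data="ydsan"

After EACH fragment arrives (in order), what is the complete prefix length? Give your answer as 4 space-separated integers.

Answer: 0 6 6 13

Derivation:
Fragment 1: offset=4 data="LV" -> buffer=????LV??????? -> prefix_len=0
Fragment 2: offset=0 data="nWPc" -> buffer=nWPcLV??????? -> prefix_len=6
Fragment 3: offset=11 data="CU" -> buffer=nWPcLV?????CU -> prefix_len=6
Fragment 4: offset=6 data="ydsan" -> buffer=nWPcLVydsanCU -> prefix_len=13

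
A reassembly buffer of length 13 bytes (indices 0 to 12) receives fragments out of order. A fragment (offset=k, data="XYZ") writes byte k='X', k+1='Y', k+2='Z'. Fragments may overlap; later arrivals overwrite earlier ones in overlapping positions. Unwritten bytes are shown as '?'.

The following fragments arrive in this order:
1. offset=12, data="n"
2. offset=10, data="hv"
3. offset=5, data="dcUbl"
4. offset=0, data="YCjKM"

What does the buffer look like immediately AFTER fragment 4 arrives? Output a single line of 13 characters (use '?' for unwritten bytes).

Fragment 1: offset=12 data="n" -> buffer=????????????n
Fragment 2: offset=10 data="hv" -> buffer=??????????hvn
Fragment 3: offset=5 data="dcUbl" -> buffer=?????dcUblhvn
Fragment 4: offset=0 data="YCjKM" -> buffer=YCjKMdcUblhvn

Answer: YCjKMdcUblhvn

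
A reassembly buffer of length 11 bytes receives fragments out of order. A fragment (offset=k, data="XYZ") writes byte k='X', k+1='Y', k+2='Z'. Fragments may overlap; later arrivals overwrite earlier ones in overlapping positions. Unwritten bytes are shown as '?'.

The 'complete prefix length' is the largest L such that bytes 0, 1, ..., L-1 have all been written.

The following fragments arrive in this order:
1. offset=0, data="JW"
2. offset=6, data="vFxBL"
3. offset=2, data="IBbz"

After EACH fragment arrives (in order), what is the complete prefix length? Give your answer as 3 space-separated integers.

Fragment 1: offset=0 data="JW" -> buffer=JW????????? -> prefix_len=2
Fragment 2: offset=6 data="vFxBL" -> buffer=JW????vFxBL -> prefix_len=2
Fragment 3: offset=2 data="IBbz" -> buffer=JWIBbzvFxBL -> prefix_len=11

Answer: 2 2 11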